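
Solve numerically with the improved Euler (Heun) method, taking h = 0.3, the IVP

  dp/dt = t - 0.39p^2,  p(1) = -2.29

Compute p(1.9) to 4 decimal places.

-4.1248

Heun: k1 = f(t_n, p_n); k2 = f(t_n + h, p_n + h·k1); p_{n+1} = p_n + (h/2)·(k1 + k2).
t=1.000000, p=-2.290000:
  k1 = f(1.000000, -2.290000) = -1.045199
  k2 = f(1.300000, -2.603560) = -1.343624
  p ← -2.290000 + (0.3/2)·(-1.045199 + (-1.343624)) = -2.648323
t=1.300000, p=-2.648323:
  k1 = f(1.300000, -2.648323) = -1.435311
  k2 = f(1.600000, -3.078917) = -2.097094
  p ← -2.648323 + (0.3/2)·(-1.435311 + (-2.097094)) = -3.178184
t=1.600000, p=-3.178184:
  k1 = f(1.600000, -3.178184) = -2.339333
  k2 = f(1.900000, -3.879984) = -3.971168
  p ← -3.178184 + (0.3/2)·(-2.339333 + (-3.971168)) = -4.124759
p(1.9) ≈ -4.1248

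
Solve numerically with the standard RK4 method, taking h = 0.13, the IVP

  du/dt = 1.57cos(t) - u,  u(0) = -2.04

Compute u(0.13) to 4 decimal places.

-1.6005

RK4: k1 = f(t_n, u_n); k2 = f(t_n + h/2, u_n + (h/2)·k1); k3 = f(t_n + h/2, u_n + (h/2)·k2); k4 = f(t_n + h, u_n + h·k3); u_{n+1} = u_n + (h/6)·(k1 + 2k2 + 2k3 + k4).
t=0.000000, u=-2.040000:
  k1 = f(0.000000, -2.040000) = 3.610000
  k2 = f(0.065000, -1.805350) = 3.372035
  k3 = f(0.065000, -1.820818) = 3.387502
  k4 = f(0.130000, -1.599625) = 3.156377
  u ← -2.040000 + (0.13/6)·(k1 + 2k2 + 2k3 + k4) = -1.600482
u(0.13) ≈ -1.6005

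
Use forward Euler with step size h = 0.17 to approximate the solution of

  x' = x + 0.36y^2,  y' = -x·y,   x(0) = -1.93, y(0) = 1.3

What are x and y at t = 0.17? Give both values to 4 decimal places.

Euler on (x,y): x_{n+1} = x_n + h·x', y_{n+1} = y_n + h·y'.
0.000000: (-1.930000, 1.300000); f=(-1.321600, 2.509000) → (-2.154672, 1.726530)
(x(0.17), y(0.17)) ≈ (-2.1547, 1.7265)

-2.1547, 1.7265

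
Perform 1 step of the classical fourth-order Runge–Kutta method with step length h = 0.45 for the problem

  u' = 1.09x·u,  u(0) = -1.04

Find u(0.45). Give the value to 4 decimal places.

-1.1613

RK4: k1 = f(x_n, u_n); k2 = f(x_n + h/2, u_n + (h/2)·k1); k3 = f(x_n + h/2, u_n + (h/2)·k2); k4 = f(x_n + h, u_n + h·k3); u_{n+1} = u_n + (h/6)·(k1 + 2k2 + 2k3 + k4).
x=0.000000, u=-1.040000:
  k1 = f(0.000000, -1.040000) = 0.000000
  k2 = f(0.225000, -1.040000) = -0.255060
  k3 = f(0.225000, -1.097389) = -0.269135
  k4 = f(0.450000, -1.161111) = -0.569525
  u ← -1.040000 + (0.45/6)·(k1 + 2k2 + 2k3 + k4) = -1.161344
u(0.45) ≈ -1.1613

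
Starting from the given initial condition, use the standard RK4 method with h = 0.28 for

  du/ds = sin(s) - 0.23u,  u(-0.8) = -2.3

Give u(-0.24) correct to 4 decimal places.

-2.2770

RK4: k1 = f(s_n, u_n); k2 = f(s_n + h/2, u_n + (h/2)·k1); k3 = f(s_n + h/2, u_n + (h/2)·k2); k4 = f(s_n + h, u_n + h·k3); u_{n+1} = u_n + (h/6)·(k1 + 2k2 + 2k3 + k4).
s=-0.800000, u=-2.300000:
  k1 = f(-0.800000, -2.300000) = -0.188356
  k2 = f(-0.660000, -2.326370) = -0.078052
  k3 = f(-0.660000, -2.310927) = -0.081604
  k4 = f(-0.520000, -2.322849) = 0.037375
  u ← -2.300000 + (0.28/6)·(k1 + 2k2 + 2k3 + k4) = -2.321947
s=-0.520000, u=-2.321947:
  k1 = f(-0.520000, -2.321947) = 0.037168
  k2 = f(-0.380000, -2.316743) = 0.161931
  k3 = f(-0.380000, -2.299277) = 0.157913
  k4 = f(-0.240000, -2.277731) = 0.286176
  u ← -2.321947 + (0.28/6)·(k1 + 2k2 + 2k3 + k4) = -2.277006
u(-0.24) ≈ -2.2770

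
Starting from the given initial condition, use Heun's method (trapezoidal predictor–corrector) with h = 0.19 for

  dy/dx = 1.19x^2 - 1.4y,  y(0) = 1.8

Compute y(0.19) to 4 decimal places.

1.3890

Heun: k1 = f(x_n, y_n); k2 = f(x_n + h, y_n + h·k1); y_{n+1} = y_n + (h/2)·(k1 + k2).
x=0.000000, y=1.800000:
  k1 = f(0.000000, 1.800000) = -2.520000
  k2 = f(0.190000, 1.321200) = -1.806721
  y ← 1.800000 + (0.19/2)·(-2.520000 + (-1.806721)) = 1.388962
y(0.19) ≈ 1.3890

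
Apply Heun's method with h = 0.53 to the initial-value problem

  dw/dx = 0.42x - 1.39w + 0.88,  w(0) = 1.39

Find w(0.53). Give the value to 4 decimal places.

Heun: k1 = f(x_n, w_n); k2 = f(x_n + h, w_n + h·k1); w_{n+1} = w_n + (h/2)·(k1 + k2).
x=0.000000, w=1.390000:
  k1 = f(0.000000, 1.390000) = -1.052100
  k2 = f(0.530000, 0.832387) = -0.054418
  w ← 1.390000 + (0.53/2)·(-1.052100 + (-0.054418)) = 1.096773
w(0.53) ≈ 1.0968

1.0968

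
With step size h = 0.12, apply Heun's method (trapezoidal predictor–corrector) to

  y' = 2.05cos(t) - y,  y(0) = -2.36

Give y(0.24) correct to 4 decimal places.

Heun: k1 = f(t_n, y_n); k2 = f(t_n + h, y_n + h·k1); y_{n+1} = y_n + (h/2)·(k1 + k2).
t=0.000000, y=-2.360000:
  k1 = f(0.000000, -2.360000) = 4.410000
  k2 = f(0.120000, -1.830800) = 3.866058
  y ← -2.360000 + (0.12/2)·(4.410000 + 3.866058) = -1.863437
t=0.120000, y=-1.863437:
  k1 = f(0.120000, -1.863437) = 3.898694
  k2 = f(0.240000, -1.395593) = 3.386836
  y ← -1.863437 + (0.12/2)·(3.898694 + 3.386836) = -1.426305
y(0.24) ≈ -1.4263

-1.4263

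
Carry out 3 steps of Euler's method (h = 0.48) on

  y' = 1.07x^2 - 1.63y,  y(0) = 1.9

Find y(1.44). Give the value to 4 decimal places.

0.5187

Euler: y_{n+1} = y_n + h·f(x_n, y_n).
x=0.000000, y=1.900000: f=-3.097000 → y ← 1.900000 + 0.48·(-3.097000) = 0.413440
x=0.480000, y=0.413440: f=-0.427379 → y ← 0.413440 + 0.48·(-0.427379) = 0.208298
x=0.960000, y=0.208298: f=0.646586 → y ← 0.208298 + 0.48·0.646586 = 0.518659
y(1.44) ≈ 0.5187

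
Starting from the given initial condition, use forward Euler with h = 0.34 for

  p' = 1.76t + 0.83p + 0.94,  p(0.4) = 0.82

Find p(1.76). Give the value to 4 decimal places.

7.0558

Euler: p_{n+1} = p_n + h·f(t_n, p_n).
t=0.400000, p=0.820000: f=2.324600 → p ← 0.820000 + 0.34·2.324600 = 1.610364
t=0.740000, p=1.610364: f=3.579002 → p ← 1.610364 + 0.34·3.579002 = 2.827225
t=1.080000, p=2.827225: f=5.187397 → p ← 2.827225 + 0.34·5.187397 = 4.590940
t=1.420000, p=4.590940: f=7.249680 → p ← 4.590940 + 0.34·7.249680 = 7.055831
p(1.76) ≈ 7.0558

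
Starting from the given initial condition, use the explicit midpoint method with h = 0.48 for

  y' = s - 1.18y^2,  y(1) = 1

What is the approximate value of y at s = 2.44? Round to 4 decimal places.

1.3599

Midpoint: k1 = f(s_n, y_n); k2 = f(s_n + h/2, y_n + (h/2)·k1); y_{n+1} = y_n + h·k2.
s=1.000000, y=1.000000:
  k1 = f(1.000000, 1.000000) = -0.180000
  k2 = f(1.240000, 0.956800) = 0.159750
  y ← 1.000000 + 0.48·0.159750 = 1.076680
s=1.480000, y=1.076680:
  k1 = f(1.480000, 1.076680) = 0.112097
  k2 = f(1.720000, 1.103583) = 0.282883
  y ← 1.076680 + 0.48·0.282883 = 1.212464
s=1.960000, y=1.212464:
  k1 = f(1.960000, 1.212464) = 0.225320
  k2 = f(2.200000, 1.266540) = 0.307133
  y ← 1.212464 + 0.48·0.307133 = 1.359888
y(2.44) ≈ 1.3599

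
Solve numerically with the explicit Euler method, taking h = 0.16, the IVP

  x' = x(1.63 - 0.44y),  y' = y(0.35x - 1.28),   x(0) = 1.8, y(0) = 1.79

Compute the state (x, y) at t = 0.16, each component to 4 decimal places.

Euler on (x,y): x_{n+1} = x_n + h·x', y_{n+1} = y_n + h·y'.
0.000000: (1.800000, 1.790000); f=(1.516320, -1.163500) → (2.042611, 1.603840)
(x(0.16), y(0.16)) ≈ (2.0426, 1.6038)

2.0426, 1.6038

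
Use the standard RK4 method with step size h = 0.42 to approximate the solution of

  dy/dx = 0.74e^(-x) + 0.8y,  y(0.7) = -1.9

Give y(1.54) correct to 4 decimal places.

RK4: k1 = f(x_n, y_n); k2 = f(x_n + h/2, y_n + (h/2)·k1); k3 = f(x_n + h/2, y_n + (h/2)·k2); k4 = f(x_n + h, y_n + h·k3); y_{n+1} = y_n + (h/6)·(k1 + 2k2 + 2k3 + k4).
x=0.700000, y=-1.900000:
  k1 = f(0.700000, -1.900000) = -1.152527
  k2 = f(0.910000, -2.142031) = -1.415757
  k3 = f(0.910000, -2.197309) = -1.459979
  k4 = f(1.120000, -2.513191) = -1.769106
  y ← -1.900000 + (0.42/6)·(k1 + 2k2 + 2k3 + k4) = -2.507117
x=1.120000, y=-2.507117:
  k1 = f(1.120000, -2.507117) = -1.764247
  k2 = f(1.330000, -2.877609) = -2.106374
  k3 = f(1.330000, -2.949456) = -2.163852
  k4 = f(1.540000, -3.415935) = -2.574106
  y ← -2.507117 + (0.42/6)·(k1 + 2k2 + 2k3 + k4) = -3.408634
y(1.54) ≈ -3.4086

-3.4086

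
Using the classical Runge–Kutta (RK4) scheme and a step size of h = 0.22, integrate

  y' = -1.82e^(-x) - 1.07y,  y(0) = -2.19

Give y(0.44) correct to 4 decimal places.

RK4: k1 = f(x_n, y_n); k2 = f(x_n + h/2, y_n + (h/2)·k1); k3 = f(x_n + h/2, y_n + (h/2)·k2); k4 = f(x_n + h, y_n + h·k3); y_{n+1} = y_n + (h/6)·(k1 + 2k2 + 2k3 + k4).
x=0.000000, y=-2.190000:
  k1 = f(0.000000, -2.190000) = 0.523300
  k2 = f(0.110000, -2.132437) = 0.651289
  k3 = f(0.110000, -2.118358) = 0.636225
  k4 = f(0.220000, -2.050030) = 0.732948
  y ← -2.190000 + (0.22/6)·(k1 + 2k2 + 2k3 + k4) = -2.049520
x=0.220000, y=-2.049520:
  k1 = f(0.220000, -2.049520) = 0.732402
  k2 = f(0.330000, -1.968956) = 0.798341
  k3 = f(0.330000, -1.961702) = 0.790580
  k4 = f(0.440000, -1.875592) = 0.834737
  y ← -2.049520 + (0.22/6)·(k1 + 2k2 + 2k3 + k4) = -1.875537
y(0.44) ≈ -1.8755

-1.8755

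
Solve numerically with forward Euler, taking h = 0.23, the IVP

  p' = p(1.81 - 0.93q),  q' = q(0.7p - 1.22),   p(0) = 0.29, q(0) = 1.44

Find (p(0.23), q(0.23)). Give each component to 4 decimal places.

Euler on (p,q): p_{n+1} = p_n + h·p', q_{n+1} = q_n + h·q'.
0.000000: (0.290000, 1.440000); f=(0.136532, -1.464480) → (0.321402, 1.103170)
(p(0.23), q(0.23)) ≈ (0.3214, 1.1032)

0.3214, 1.1032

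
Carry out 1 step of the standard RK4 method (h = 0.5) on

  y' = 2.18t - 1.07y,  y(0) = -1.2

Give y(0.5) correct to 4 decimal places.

RK4: k1 = f(t_n, y_n); k2 = f(t_n + h/2, y_n + (h/2)·k1); k3 = f(t_n + h/2, y_n + (h/2)·k2); k4 = f(t_n + h, y_n + h·k3); y_{n+1} = y_n + (h/6)·(k1 + 2k2 + 2k3 + k4).
t=0.000000, y=-1.200000:
  k1 = f(0.000000, -1.200000) = 1.284000
  k2 = f(0.250000, -0.879000) = 1.485530
  k3 = f(0.250000, -0.828617) = 1.431621
  k4 = f(0.500000, -0.484190) = 1.608083
  y ← -1.200000 + (0.5/6)·(k1 + 2k2 + 2k3 + k4) = -0.472801
y(0.5) ≈ -0.4728

-0.4728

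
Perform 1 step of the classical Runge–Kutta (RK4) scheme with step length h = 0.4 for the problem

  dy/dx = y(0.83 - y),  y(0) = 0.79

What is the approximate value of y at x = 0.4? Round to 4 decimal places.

RK4: k1 = f(x_n, y_n); k2 = f(x_n + h/2, y_n + (h/2)·k1); k3 = f(x_n + h/2, y_n + (h/2)·k2); k4 = f(x_n + h, y_n + h·k3); y_{n+1} = y_n + (h/6)·(k1 + 2k2 + 2k3 + k4).
x=0.000000, y=0.790000:
  k1 = f(0.000000, 0.790000) = 0.031600
  k2 = f(0.200000, 0.796320) = 0.026820
  k3 = f(0.200000, 0.795364) = 0.027548
  k4 = f(0.400000, 0.801019) = 0.023214
  y ← 0.790000 + (0.4/6)·(k1 + 2k2 + 2k3 + k4) = 0.800903
y(0.4) ≈ 0.8009

0.8009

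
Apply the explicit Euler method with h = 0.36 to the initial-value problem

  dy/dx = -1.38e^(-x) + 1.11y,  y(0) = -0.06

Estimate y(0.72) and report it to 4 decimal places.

Euler: y_{n+1} = y_n + h·f(x_n, y_n).
x=0.000000, y=-0.060000: f=-1.446600 → y ← -0.060000 + 0.36·(-1.446600) = -0.580776
x=0.360000, y=-0.580776: f=-1.607455 → y ← -0.580776 + 0.36·(-1.607455) = -1.159460
y(0.72) ≈ -1.1595

-1.1595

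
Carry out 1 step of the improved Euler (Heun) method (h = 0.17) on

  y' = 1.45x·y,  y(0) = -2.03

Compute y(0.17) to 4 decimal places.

Heun: k1 = f(x_n, y_n); k2 = f(x_n + h, y_n + h·k1); y_{n+1} = y_n + (h/2)·(k1 + k2).
x=0.000000, y=-2.030000:
  k1 = f(0.000000, -2.030000) = 0.000000
  k2 = f(0.170000, -2.030000) = -0.500395
  y ← -2.030000 + (0.17/2)·(0.000000 + (-0.500395)) = -2.072534
y(0.17) ≈ -2.0725

-2.0725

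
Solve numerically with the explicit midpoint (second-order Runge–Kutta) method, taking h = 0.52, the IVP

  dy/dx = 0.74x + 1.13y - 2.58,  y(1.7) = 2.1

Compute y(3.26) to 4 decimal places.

Midpoint: k1 = f(x_n, y_n); k2 = f(x_n + h/2, y_n + (h/2)·k1); y_{n+1} = y_n + h·k2.
x=1.700000, y=2.100000:
  k1 = f(1.700000, 2.100000) = 1.051000
  k2 = f(1.960000, 2.373260) = 1.552184
  y ← 2.100000 + 0.52·1.552184 = 2.907136
x=2.220000, y=2.907136:
  k1 = f(2.220000, 2.907136) = 2.347863
  k2 = f(2.480000, 3.517580) = 3.230065
  y ← 2.907136 + 0.52·3.230065 = 4.586770
x=2.740000, y=4.586770:
  k1 = f(2.740000, 4.586770) = 4.630650
  k2 = f(3.000000, 5.790738) = 6.183534
  y ← 4.586770 + 0.52·6.183534 = 7.802208
y(3.26) ≈ 7.8022

7.8022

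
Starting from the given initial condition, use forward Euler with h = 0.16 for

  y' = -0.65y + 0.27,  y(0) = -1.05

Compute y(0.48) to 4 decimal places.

Euler: y_{n+1} = y_n + h·f(x_n, y_n).
x=0.000000, y=-1.050000: f=0.952500 → y ← -1.050000 + 0.16·0.952500 = -0.897600
x=0.160000, y=-0.897600: f=0.853440 → y ← -0.897600 + 0.16·0.853440 = -0.761050
x=0.320000, y=-0.761050: f=0.764682 → y ← -0.761050 + 0.16·0.764682 = -0.638700
y(0.48) ≈ -0.6387

-0.6387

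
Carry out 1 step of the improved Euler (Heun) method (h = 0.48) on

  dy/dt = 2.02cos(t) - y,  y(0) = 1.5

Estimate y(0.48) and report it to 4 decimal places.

Heun: k1 = f(t_n, y_n); k2 = f(t_n + h, y_n + h·k1); y_{n+1} = y_n + (h/2)·(k1 + k2).
t=0.000000, y=1.500000:
  k1 = f(0.000000, 1.500000) = 0.520000
  k2 = f(0.480000, 1.749600) = 0.042130
  y ← 1.500000 + (0.48/2)·(0.520000 + 0.042130) = 1.634911
y(0.48) ≈ 1.6349

1.6349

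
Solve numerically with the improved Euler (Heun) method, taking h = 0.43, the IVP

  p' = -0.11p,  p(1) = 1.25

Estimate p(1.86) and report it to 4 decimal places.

Heun: k1 = f(x_n, p_n); k2 = f(x_n + h, p_n + h·k1); p_{n+1} = p_n + (h/2)·(k1 + k2).
x=1.000000, p=1.250000:
  k1 = f(1.000000, 1.250000) = -0.137500
  k2 = f(1.430000, 1.190875) = -0.130996
  p ← 1.250000 + (0.43/2)·(-0.137500 + (-0.130996)) = 1.192273
x=1.430000, p=1.192273:
  k1 = f(1.430000, 1.192273) = -0.131150
  k2 = f(1.860000, 1.135879) = -0.124947
  p ← 1.192273 + (0.43/2)·(-0.131150 + (-0.124947)) = 1.137213
p(1.86) ≈ 1.1372

1.1372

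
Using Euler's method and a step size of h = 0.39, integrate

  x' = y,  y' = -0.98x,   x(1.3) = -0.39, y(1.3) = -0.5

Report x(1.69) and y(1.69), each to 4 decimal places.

-0.5850, -0.3509

Euler on (x,y): x_{n+1} = x_n + h·x', y_{n+1} = y_n + h·y'.
1.300000: (-0.390000, -0.500000); f=(-0.500000, 0.382200) → (-0.585000, -0.350942)
(x(1.69), y(1.69)) ≈ (-0.5850, -0.3509)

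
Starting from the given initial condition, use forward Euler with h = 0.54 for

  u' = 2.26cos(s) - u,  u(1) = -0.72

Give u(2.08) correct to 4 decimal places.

0.1885

Euler: u_{n+1} = u_n + h·f(s_n, u_n).
s=1.000000, u=-0.720000: f=1.941083 → u ← -0.720000 + 0.54·1.941083 = 0.328185
s=1.540000, u=0.328185: f=-0.258596 → u ← 0.328185 + 0.54·(-0.258596) = 0.188543
u(2.08) ≈ 0.1885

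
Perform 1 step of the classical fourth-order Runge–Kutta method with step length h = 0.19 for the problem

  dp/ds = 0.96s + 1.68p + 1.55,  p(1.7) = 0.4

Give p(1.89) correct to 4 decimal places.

1.2819

RK4: k1 = f(s_n, p_n); k2 = f(s_n + h/2, p_n + (h/2)·k1); k3 = f(s_n + h/2, p_n + (h/2)·k2); k4 = f(s_n + h, p_n + h·k3); p_{n+1} = p_n + (h/6)·(k1 + 2k2 + 2k3 + k4).
s=1.700000, p=0.400000:
  k1 = f(1.700000, 0.400000) = 3.854000
  k2 = f(1.795000, 0.766130) = 4.560298
  k3 = f(1.795000, 0.833228) = 4.673024
  k4 = f(1.890000, 1.287874) = 5.528029
  p ← 0.400000 + (0.19/6)·(k1 + 2k2 + 2k3 + k4) = 1.281875
p(1.89) ≈ 1.2819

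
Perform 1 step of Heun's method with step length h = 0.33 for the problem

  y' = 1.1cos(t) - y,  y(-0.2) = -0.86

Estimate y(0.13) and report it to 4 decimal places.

-0.3239

Heun: k1 = f(t_n, y_n); k2 = f(t_n + h, y_n + h·k1); y_{n+1} = y_n + (h/2)·(k1 + k2).
t=-0.200000, y=-0.860000:
  k1 = f(-0.200000, -0.860000) = 1.938073
  k2 = f(0.130000, -0.220436) = 1.311154
  y ← -0.860000 + (0.33/2)·(1.938073 + 1.311154) = -0.323878
y(0.13) ≈ -0.3239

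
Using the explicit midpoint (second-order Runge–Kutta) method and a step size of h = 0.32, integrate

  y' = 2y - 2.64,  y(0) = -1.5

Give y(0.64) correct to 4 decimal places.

Midpoint: k1 = f(t_n, y_n); k2 = f(t_n + h/2, y_n + (h/2)·k1); y_{n+1} = y_n + h·k2.
t=0.000000, y=-1.500000:
  k1 = f(0.000000, -1.500000) = -5.640000
  k2 = f(0.160000, -2.402400) = -7.444800
  y ← -1.500000 + 0.32·(-7.444800) = -3.882336
t=0.320000, y=-3.882336:
  k1 = f(0.320000, -3.882336) = -10.404672
  k2 = f(0.480000, -5.547084) = -13.734167
  y ← -3.882336 + 0.32·(-13.734167) = -8.277269
y(0.64) ≈ -8.2773

-8.2773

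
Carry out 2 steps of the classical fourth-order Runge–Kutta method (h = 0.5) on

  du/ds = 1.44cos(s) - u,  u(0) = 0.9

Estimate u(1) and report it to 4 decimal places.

1.0607

RK4: k1 = f(s_n, u_n); k2 = f(s_n + h/2, u_n + (h/2)·k1); k3 = f(s_n + h/2, u_n + (h/2)·k2); k4 = f(s_n + h, u_n + h·k3); u_{n+1} = u_n + (h/6)·(k1 + 2k2 + 2k3 + k4).
s=0.000000, u=0.900000:
  k1 = f(0.000000, 0.900000) = 0.540000
  k2 = f(0.250000, 1.035000) = 0.360234
  k3 = f(0.250000, 0.990058) = 0.405175
  k4 = f(0.500000, 1.102588) = 0.161131
  u ← 0.900000 + (0.5/6)·(k1 + 2k2 + 2k3 + k4) = 1.085996
s=0.500000, u=1.085996:
  k1 = f(0.500000, 1.085996) = 0.177723
  k2 = f(0.750000, 1.130427) = -0.076795
  k3 = f(0.750000, 1.066797) = -0.013165
  k4 = f(1.000000, 1.079413) = -0.301378
  u ← 1.085996 + (0.5/6)·(k1 + 2k2 + 2k3 + k4) = 1.060698
u(1) ≈ 1.0607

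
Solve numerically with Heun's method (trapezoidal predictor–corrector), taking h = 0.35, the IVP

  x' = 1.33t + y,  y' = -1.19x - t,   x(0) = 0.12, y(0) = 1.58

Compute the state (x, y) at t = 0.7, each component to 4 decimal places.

1.3881, 0.7267

Heun on (x,y): k1 = f(t_n, state_n); k2 = f(t_n + h, state_n + h·k1); state_{n+1} = state_n + (h/2)·(k1 + k2).
0.000000: (0.120000, 1.580000)
  k1 = (1.580000, -0.142800)
  predictor → (0.673000, 1.530020)
  k2 = (1.995520, -1.150870)
  → (0.745716, 1.353608)
0.350000: (0.745716, 1.353608)
  k1 = (1.819108, -1.237402)
  predictor → (1.382404, 0.920517)
  k2 = (1.851517, -2.345060)
  → (1.388075, 0.726677)
(x(0.7), y(0.7)) ≈ (1.3881, 0.7267)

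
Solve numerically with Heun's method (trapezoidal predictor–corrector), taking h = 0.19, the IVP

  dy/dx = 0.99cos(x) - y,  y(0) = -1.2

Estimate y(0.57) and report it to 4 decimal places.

-0.2816

Heun: k1 = f(x_n, y_n); k2 = f(x_n + h, y_n + h·k1); y_{n+1} = y_n + (h/2)·(k1 + k2).
x=0.000000, y=-1.200000:
  k1 = f(0.000000, -1.200000) = 2.190000
  k2 = f(0.190000, -0.783900) = 1.756084
  y ← -1.200000 + (0.19/2)·(2.190000 + 1.756084) = -0.825122
x=0.190000, y=-0.825122:
  k1 = f(0.190000, -0.825122) = 1.797306
  k2 = f(0.380000, -0.483634) = 1.403012
  y ← -0.825122 + (0.19/2)·(1.797306 + 1.403012) = -0.521092
x=0.380000, y=-0.521092:
  k1 = f(0.380000, -0.521092) = 1.440470
  k2 = f(0.570000, -0.247403) = 1.080884
  y ← -0.521092 + (0.19/2)·(1.440470 + 1.080884) = -0.281563
y(0.57) ≈ -0.2816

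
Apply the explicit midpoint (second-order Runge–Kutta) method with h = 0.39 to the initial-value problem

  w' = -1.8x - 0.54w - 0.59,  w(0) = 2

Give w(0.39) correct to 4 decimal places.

Midpoint: k1 = f(x_n, w_n); k2 = f(x_n + h/2, w_n + (h/2)·k1); w_{n+1} = w_n + h·k2.
x=0.000000, w=2.000000:
  k1 = f(0.000000, 2.000000) = -1.670000
  k2 = f(0.195000, 1.674350) = -1.845149
  w ← 2.000000 + 0.39·(-1.845149) = 1.280392
w(0.39) ≈ 1.2804

1.2804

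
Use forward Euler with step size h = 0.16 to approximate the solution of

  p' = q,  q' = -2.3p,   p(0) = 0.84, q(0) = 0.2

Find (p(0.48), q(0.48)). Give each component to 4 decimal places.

0.7857, -0.7445

Euler on (p,q): p_{n+1} = p_n + h·p', q_{n+1} = q_n + h·q'.
0.000000: (0.840000, 0.200000); f=(0.200000, -1.932000) → (0.872000, -0.109120)
0.160000: (0.872000, -0.109120); f=(-0.109120, -2.005600) → (0.854541, -0.430016)
0.320000: (0.854541, -0.430016); f=(-0.430016, -1.965444) → (0.785738, -0.744487)
(p(0.48), q(0.48)) ≈ (0.7857, -0.7445)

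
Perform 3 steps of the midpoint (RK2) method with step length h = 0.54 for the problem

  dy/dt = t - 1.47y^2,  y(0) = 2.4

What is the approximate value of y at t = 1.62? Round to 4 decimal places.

3.6483

Midpoint: k1 = f(t_n, y_n); k2 = f(t_n + h/2, y_n + (h/2)·k1); y_{n+1} = y_n + h·k2.
t=0.000000, y=2.400000:
  k1 = f(0.000000, 2.400000) = -8.467200
  k2 = f(0.270000, 0.113856) = 0.250944
  y ← 2.400000 + 0.54·0.250944 = 2.535510
t=0.540000, y=2.535510:
  k1 = f(0.540000, 2.535510) = -8.910351
  k2 = f(0.810000, 0.129715) = 0.785266
  y ← 2.535510 + 0.54·0.785266 = 2.959553
t=1.080000, y=2.959553:
  k1 = f(1.080000, 2.959553) = -11.795665
  k2 = f(1.350000, -0.225276) = 1.275398
  y ← 2.959553 + 0.54·1.275398 = 3.648268
y(1.62) ≈ 3.6483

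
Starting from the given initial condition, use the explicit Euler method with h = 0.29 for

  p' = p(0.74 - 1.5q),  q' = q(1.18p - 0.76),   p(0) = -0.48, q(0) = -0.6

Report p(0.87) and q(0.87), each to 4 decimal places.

Euler on (p,q): p_{n+1} = p_n + h·p', q_{n+1} = q_n + h·q'.
0.000000: (-0.480000, -0.600000); f=(-0.787200, 0.795840) → (-0.708288, -0.369206)
0.290000: (-0.708288, -0.369206); f=(-0.916390, 0.589172) → (-0.974041, -0.198346)
0.580000: (-0.974041, -0.198346); f=(-1.010587, 0.378717) → (-1.267111, -0.088519)
(p(0.87), q(0.87)) ≈ (-1.2671, -0.0885)

-1.2671, -0.0885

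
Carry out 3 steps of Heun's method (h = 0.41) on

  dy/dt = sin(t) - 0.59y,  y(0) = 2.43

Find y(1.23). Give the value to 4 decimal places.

1.7104

Heun: k1 = f(t_n, y_n); k2 = f(t_n + h, y_n + h·k1); y_{n+1} = y_n + (h/2)·(k1 + k2).
t=0.000000, y=2.430000:
  k1 = f(0.000000, 2.430000) = -1.433700
  k2 = f(0.410000, 1.842183) = -0.688279
  y ← 2.430000 + (0.41/2)·(-1.433700 + (-0.688279)) = 1.994994
t=0.410000, y=1.994994:
  k1 = f(0.410000, 1.994994) = -0.778437
  k2 = f(0.820000, 1.675835) = -0.257597
  y ← 1.994994 + (0.41/2)·(-0.778437 + (-0.257597)) = 1.782607
t=0.820000, y=1.782607:
  k1 = f(0.820000, 1.782607) = -0.320593
  k2 = f(1.230000, 1.651164) = -0.031698
  y ← 1.782607 + (0.41/2)·(-0.320593 + (-0.031698)) = 1.710388
y(1.23) ≈ 1.7104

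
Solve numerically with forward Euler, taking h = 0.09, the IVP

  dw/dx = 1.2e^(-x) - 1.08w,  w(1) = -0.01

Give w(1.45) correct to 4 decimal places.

0.1293

Euler: w_{n+1} = w_n + h·f(x_n, w_n).
x=1.000000, w=-0.010000: f=0.452255 → w ← -0.010000 + 0.09·0.452255 = 0.030703
x=1.090000, w=0.030703: f=0.370301 → w ← 0.030703 + 0.09·0.370301 = 0.064030
x=1.180000, w=0.064030: f=0.299582 → w ← 0.064030 + 0.09·0.299582 = 0.090992
x=1.270000, w=0.090992: f=0.238726 → w ← 0.090992 + 0.09·0.238726 = 0.112478
x=1.360000, w=0.112478: f=0.186517 → w ← 0.112478 + 0.09·0.186517 = 0.129264
w(1.45) ≈ 0.1293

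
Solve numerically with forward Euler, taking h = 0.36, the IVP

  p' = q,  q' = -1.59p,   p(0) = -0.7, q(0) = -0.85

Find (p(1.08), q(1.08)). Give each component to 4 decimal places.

Euler on (p,q): p_{n+1} = p_n + h·p', q_{n+1} = q_n + h·q'.
0.000000: (-0.700000, -0.850000); f=(-0.850000, 1.113000) → (-1.006000, -0.449320)
0.360000: (-1.006000, -0.449320); f=(-0.449320, 1.599540) → (-1.167755, 0.126514)
0.720000: (-1.167755, 0.126514); f=(0.126514, 1.856731) → (-1.122210, 0.794937)
(p(1.08), q(1.08)) ≈ (-1.1222, 0.7949)

-1.1222, 0.7949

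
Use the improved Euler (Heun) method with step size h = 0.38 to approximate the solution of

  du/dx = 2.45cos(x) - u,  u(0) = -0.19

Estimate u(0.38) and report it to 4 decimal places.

Heun: k1 = f(x_n, u_n); k2 = f(x_n + h, u_n + h·k1); u_{n+1} = u_n + (h/2)·(k1 + k2).
x=0.000000, u=-0.190000:
  k1 = f(0.000000, -0.190000) = 2.640000
  k2 = f(0.380000, 0.813200) = 1.462028
  u ← -0.190000 + (0.38/2)·(2.640000 + 1.462028) = 0.589385
u(0.38) ≈ 0.5894

0.5894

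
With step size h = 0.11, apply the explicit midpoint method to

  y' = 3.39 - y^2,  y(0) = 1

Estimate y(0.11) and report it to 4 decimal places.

Midpoint: k1 = f(t_n, y_n); k2 = f(t_n + h/2, y_n + (h/2)·k1); y_{n+1} = y_n + h·k2.
t=0.000000, y=1.000000:
  k1 = f(0.000000, 1.000000) = 2.390000
  k2 = f(0.055000, 1.131450) = 2.109821
  y ← 1.000000 + 0.11·2.109821 = 1.232080
y(0.11) ≈ 1.2321

1.2321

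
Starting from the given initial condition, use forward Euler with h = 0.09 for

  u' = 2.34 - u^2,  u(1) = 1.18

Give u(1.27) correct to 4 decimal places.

Euler: u_{n+1} = u_n + h·f(t_n, u_n).
t=1.000000, u=1.180000: f=0.947600 → u ← 1.180000 + 0.09·0.947600 = 1.265284
t=1.090000, u=1.265284: f=0.739056 → u ← 1.265284 + 0.09·0.739056 = 1.331799
t=1.180000, u=1.331799: f=0.566311 → u ← 1.331799 + 0.09·0.566311 = 1.382767
u(1.27) ≈ 1.3828

1.3828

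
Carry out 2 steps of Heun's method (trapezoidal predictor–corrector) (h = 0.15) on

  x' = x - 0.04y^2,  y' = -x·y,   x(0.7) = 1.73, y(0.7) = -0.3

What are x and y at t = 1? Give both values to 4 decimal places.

Heun on (x,y): k1 = f(t_n, state_n); k2 = f(t_n + h, state_n + h·k1); state_{n+1} = state_n + (h/2)·(k1 + k2).
0.700000: (1.730000, -0.300000)
  k1 = (1.726400, 0.519000)
  predictor → (1.988960, -0.222150)
  k2 = (1.986986, 0.441847)
  → (2.008504, -0.227936)
0.850000: (2.008504, -0.227936)
  k1 = (2.006426, 0.457811)
  predictor → (2.309468, -0.159265)
  k2 = (2.308453, 0.367817)
  → (2.332120, -0.166014)
(x(1), y(1)) ≈ (2.3321, -0.1660)

2.3321, -0.1660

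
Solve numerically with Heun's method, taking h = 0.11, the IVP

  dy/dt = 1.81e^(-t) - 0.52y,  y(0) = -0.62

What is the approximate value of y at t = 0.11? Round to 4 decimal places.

-0.4025

Heun: k1 = f(t_n, y_n); k2 = f(t_n + h, y_n + h·k1); y_{n+1} = y_n + (h/2)·(k1 + k2).
t=0.000000, y=-0.620000:
  k1 = f(0.000000, -0.620000) = 2.132400
  k2 = f(0.110000, -0.385436) = 1.821887
  y ← -0.620000 + (0.11/2)·(2.132400 + 1.821887) = -0.402514
y(0.11) ≈ -0.4025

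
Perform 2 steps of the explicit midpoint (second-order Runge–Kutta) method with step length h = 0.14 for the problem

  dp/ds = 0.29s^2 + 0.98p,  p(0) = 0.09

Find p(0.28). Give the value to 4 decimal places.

Midpoint: k1 = f(s_n, p_n); k2 = f(s_n + h/2, p_n + (h/2)·k1); p_{n+1} = p_n + h·k2.
s=0.000000, p=0.090000:
  k1 = f(0.000000, 0.090000) = 0.088200
  k2 = f(0.070000, 0.096174) = 0.095672
  p ← 0.090000 + 0.14·0.095672 = 0.103394
s=0.140000, p=0.103394:
  k1 = f(0.140000, 0.103394) = 0.107010
  k2 = f(0.210000, 0.110885) = 0.121456
  p ← 0.103394 + 0.14·0.121456 = 0.120398
p(0.28) ≈ 0.1204

0.1204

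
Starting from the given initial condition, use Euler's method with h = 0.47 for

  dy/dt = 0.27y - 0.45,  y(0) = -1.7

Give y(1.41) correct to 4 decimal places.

Euler: y_{n+1} = y_n + h·f(t_n, y_n).
t=0.000000, y=-1.700000: f=-0.909000 → y ← -1.700000 + 0.47·(-0.909000) = -2.127230
t=0.470000, y=-2.127230: f=-1.024352 → y ← -2.127230 + 0.47·(-1.024352) = -2.608675
t=0.940000, y=-2.608675: f=-1.154342 → y ← -2.608675 + 0.47·(-1.154342) = -3.151216
y(1.41) ≈ -3.1512

-3.1512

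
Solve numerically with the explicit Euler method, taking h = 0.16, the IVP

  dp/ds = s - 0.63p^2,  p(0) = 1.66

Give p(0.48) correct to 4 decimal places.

1.1176

Euler: p_{n+1} = p_n + h·f(s_n, p_n).
s=0.000000, p=1.660000: f=-1.736028 → p ← 1.660000 + 0.16·(-1.736028) = 1.382236
s=0.160000, p=1.382236: f=-1.043662 → p ← 1.382236 + 0.16·(-1.043662) = 1.215250
s=0.320000, p=1.215250: f=-0.610404 → p ← 1.215250 + 0.16·(-0.610404) = 1.117585
p(0.48) ≈ 1.1176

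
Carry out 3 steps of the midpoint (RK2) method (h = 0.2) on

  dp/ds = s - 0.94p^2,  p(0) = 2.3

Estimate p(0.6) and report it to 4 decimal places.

1.1848

Midpoint: k1 = f(s_n, p_n); k2 = f(s_n + h/2, p_n + (h/2)·k1); p_{n+1} = p_n + h·k2.
s=0.000000, p=2.300000:
  k1 = f(0.000000, 2.300000) = -4.972600
  k2 = f(0.100000, 1.802740) = -2.954879
  p ← 2.300000 + 0.2·(-2.954879) = 1.709024
s=0.200000, p=1.709024:
  k1 = f(0.200000, 1.709024) = -2.545518
  k2 = f(0.300000, 1.454472) = -1.688561
  p ← 1.709024 + 0.2·(-1.688561) = 1.371312
s=0.400000, p=1.371312:
  k1 = f(0.400000, 1.371312) = -1.367667
  k2 = f(0.500000, 1.234545) = -0.932656
  p ← 1.371312 + 0.2·(-0.932656) = 1.184781
p(0.6) ≈ 1.1848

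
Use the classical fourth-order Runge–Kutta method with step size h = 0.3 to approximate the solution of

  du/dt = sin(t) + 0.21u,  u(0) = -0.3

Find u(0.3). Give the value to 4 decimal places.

RK4: k1 = f(t_n, u_n); k2 = f(t_n + h/2, u_n + (h/2)·k1); k3 = f(t_n + h/2, u_n + (h/2)·k2); k4 = f(t_n + h, u_n + h·k3); u_{n+1} = u_n + (h/6)·(k1 + 2k2 + 2k3 + k4).
t=0.000000, u=-0.300000:
  k1 = f(0.000000, -0.300000) = -0.063000
  k2 = f(0.150000, -0.309450) = 0.084454
  k3 = f(0.150000, -0.287332) = 0.089098
  k4 = f(0.300000, -0.273270) = 0.238133
  u ← -0.300000 + (0.3/6)·(k1 + 2k2 + 2k3 + k4) = -0.273888
u(0.3) ≈ -0.2739

-0.2739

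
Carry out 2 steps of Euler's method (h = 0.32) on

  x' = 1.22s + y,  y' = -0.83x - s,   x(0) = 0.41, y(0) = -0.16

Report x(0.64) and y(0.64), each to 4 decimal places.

Euler on (x,y): x_{n+1} = x_n + h·x', y_{n+1} = y_n + h·y'.
0.000000: (0.410000, -0.160000); f=(-0.160000, -0.340300) → (0.358800, -0.268896)
0.320000: (0.358800, -0.268896); f=(0.121504, -0.617804) → (0.397681, -0.466593)
(x(0.64), y(0.64)) ≈ (0.3977, -0.4666)

0.3977, -0.4666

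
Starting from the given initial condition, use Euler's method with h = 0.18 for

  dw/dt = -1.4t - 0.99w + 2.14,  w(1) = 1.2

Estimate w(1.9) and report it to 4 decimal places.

0.5374

Euler: w_{n+1} = w_n + h·f(t_n, w_n).
t=1.000000, w=1.200000: f=-0.448000 → w ← 1.200000 + 0.18·(-0.448000) = 1.119360
t=1.180000, w=1.119360: f=-0.620166 → w ← 1.119360 + 0.18·(-0.620166) = 1.007730
t=1.360000, w=1.007730: f=-0.761653 → w ← 1.007730 + 0.18·(-0.761653) = 0.870633
t=1.540000, w=0.870633: f=-0.877926 → w ← 0.870633 + 0.18·(-0.877926) = 0.712606
t=1.720000, w=0.712606: f=-0.973480 → w ← 0.712606 + 0.18·(-0.973480) = 0.537379
w(1.9) ≈ 0.5374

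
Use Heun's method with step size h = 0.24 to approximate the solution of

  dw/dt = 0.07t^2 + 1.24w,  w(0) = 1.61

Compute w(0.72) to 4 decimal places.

Heun: k1 = f(t_n, w_n); k2 = f(t_n + h, w_n + h·k1); w_{n+1} = w_n + (h/2)·(k1 + k2).
t=0.000000, w=1.610000:
  k1 = f(0.000000, 1.610000) = 1.996400
  k2 = f(0.240000, 2.089136) = 2.594561
  w ← 1.610000 + (0.24/2)·(1.996400 + 2.594561) = 2.160915
t=0.240000, w=2.160915:
  k1 = f(0.240000, 2.160915) = 2.683567
  k2 = f(0.480000, 2.804971) = 3.494292
  w ← 2.160915 + (0.24/2)·(2.683567 + 3.494292) = 2.902258
t=0.480000, w=2.902258:
  k1 = f(0.480000, 2.902258) = 3.614928
  k2 = f(0.720000, 3.769841) = 4.710891
  w ← 2.902258 + (0.24/2)·(3.614928 + 4.710891) = 3.901357
w(0.72) ≈ 3.9014

3.9014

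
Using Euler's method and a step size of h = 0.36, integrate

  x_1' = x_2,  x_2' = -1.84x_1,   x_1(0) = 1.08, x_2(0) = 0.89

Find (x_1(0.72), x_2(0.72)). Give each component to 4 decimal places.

1.4633, -0.7530

Euler on (x_1,x_2): x_1_{n+1} = x_1_n + h·x_1', x_2_{n+1} = x_2_n + h·x_2'.
0.000000: (1.080000, 0.890000); f=(0.890000, -1.987200) → (1.400400, 0.174608)
0.360000: (1.400400, 0.174608); f=(0.174608, -2.576736) → (1.463259, -0.753017)
(x_1(0.72), x_2(0.72)) ≈ (1.4633, -0.7530)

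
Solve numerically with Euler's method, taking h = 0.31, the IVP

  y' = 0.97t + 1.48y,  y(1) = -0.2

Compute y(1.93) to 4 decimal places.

Euler: y_{n+1} = y_n + h·f(t_n, y_n).
t=1.000000, y=-0.200000: f=0.674000 → y ← -0.200000 + 0.31·0.674000 = 0.008940
t=1.310000, y=0.008940: f=1.283931 → y ← 0.008940 + 0.31·1.283931 = 0.406959
t=1.620000, y=0.406959: f=2.173699 → y ← 0.406959 + 0.31·2.173699 = 1.080805
y(1.93) ≈ 1.0808

1.0808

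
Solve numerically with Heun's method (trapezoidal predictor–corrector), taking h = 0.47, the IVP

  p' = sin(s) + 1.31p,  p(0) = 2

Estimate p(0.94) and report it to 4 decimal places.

Heun: k1 = f(s_n, p_n); k2 = f(s_n + h, p_n + h·k1); p_{n+1} = p_n + (h/2)·(k1 + k2).
s=0.000000, p=2.000000:
  k1 = f(0.000000, 2.000000) = 2.620000
  k2 = f(0.470000, 3.231400) = 4.686020
  p ← 2.000000 + (0.47/2)·(2.620000 + 4.686020) = 3.716915
s=0.470000, p=3.716915:
  k1 = f(0.470000, 3.716915) = 5.322045
  k2 = f(0.940000, 6.218276) = 8.953499
  p ← 3.716915 + (0.47/2)·(5.322045 + 8.953499) = 7.071668
p(0.94) ≈ 7.0717

7.0717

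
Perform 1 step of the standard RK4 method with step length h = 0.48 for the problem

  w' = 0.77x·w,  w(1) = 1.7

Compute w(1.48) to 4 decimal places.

RK4: k1 = f(x_n, w_n); k2 = f(x_n + h/2, w_n + (h/2)·k1); k3 = f(x_n + h/2, w_n + (h/2)·k2); k4 = f(x_n + h, w_n + h·k3); w_{n+1} = w_n + (h/6)·(k1 + 2k2 + 2k3 + k4).
x=1.000000, w=1.700000:
  k1 = f(1.000000, 1.700000) = 1.309000
  k2 = f(1.240000, 2.014160) = 1.923120
  k3 = f(1.240000, 2.161549) = 2.063847
  k4 = f(1.480000, 2.690646) = 3.066261
  w ← 1.700000 + (0.48/6)·(k1 + 2k2 + 2k3 + k4) = 2.687936
w(1.48) ≈ 2.6879

2.6879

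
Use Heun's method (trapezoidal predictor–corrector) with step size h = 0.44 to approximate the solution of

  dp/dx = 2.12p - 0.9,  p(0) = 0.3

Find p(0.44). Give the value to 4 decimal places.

Heun: k1 = f(x_n, p_n); k2 = f(x_n + h, p_n + h·k1); p_{n+1} = p_n + (h/2)·(k1 + k2).
x=0.000000, p=0.300000:
  k1 = f(0.000000, 0.300000) = -0.264000
  k2 = f(0.440000, 0.183840) = -0.510259
  p ← 0.300000 + (0.44/2)·(-0.264000 + (-0.510259)) = 0.129663
p(0.44) ≈ 0.1297

0.1297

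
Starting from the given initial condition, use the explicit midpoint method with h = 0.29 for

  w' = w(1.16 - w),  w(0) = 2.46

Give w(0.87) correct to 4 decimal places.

1.5039

Midpoint: k1 = f(x_n, w_n); k2 = f(x_n + h/2, w_n + (h/2)·k1); w_{n+1} = w_n + h·k2.
x=0.000000, w=2.460000:
  k1 = f(0.000000, 2.460000) = -3.198000
  k2 = f(0.145000, 1.996290) = -1.669477
  w ← 2.460000 + 0.29·(-1.669477) = 1.975852
x=0.290000, w=1.975852:
  k1 = f(0.290000, 1.975852) = -1.612002
  k2 = f(0.435000, 1.742111) = -1.014103
  w ← 1.975852 + 0.29·(-1.014103) = 1.681762
x=0.580000, w=1.681762:
  k1 = f(0.580000, 1.681762) = -0.877479
  k2 = f(0.725000, 1.554527) = -0.613303
  w ← 1.681762 + 0.29·(-0.613303) = 1.503904
w(0.87) ≈ 1.5039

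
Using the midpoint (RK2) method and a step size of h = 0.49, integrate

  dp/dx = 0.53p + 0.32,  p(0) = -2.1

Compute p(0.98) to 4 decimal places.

Midpoint: k1 = f(x_n, p_n); k2 = f(x_n + h/2, p_n + (h/2)·k1); p_{n+1} = p_n + h·k2.
x=0.000000, p=-2.100000:
  k1 = f(0.000000, -2.100000) = -0.793000
  k2 = f(0.245000, -2.294285) = -0.895971
  p ← -2.100000 + 0.49·(-0.895971) = -2.539026
x=0.490000, p=-2.539026:
  k1 = f(0.490000, -2.539026) = -1.025684
  k2 = f(0.735000, -2.790318) = -1.158869
  p ← -2.539026 + 0.49·(-1.158869) = -3.106871
p(0.98) ≈ -3.1069

-3.1069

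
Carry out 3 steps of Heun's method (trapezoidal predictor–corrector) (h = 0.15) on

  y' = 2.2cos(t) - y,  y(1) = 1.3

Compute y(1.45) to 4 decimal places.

Heun: k1 = f(t_n, y_n); k2 = f(t_n + h, y_n + h·k1); y_{n+1} = y_n + (h/2)·(k1 + k2).
t=1.000000, y=1.300000:
  k1 = f(1.000000, 1.300000) = -0.111335
  k2 = f(1.150000, 1.283300) = -0.384627
  y ← 1.300000 + (0.15/2)·(-0.111335 + (-0.384627)) = 1.262803
t=1.150000, y=1.262803:
  k1 = f(1.150000, 1.262803) = -0.364130
  k2 = f(1.300000, 1.208183) = -0.619686
  y ← 1.262803 + (0.15/2)·(-0.364130 + (-0.619686)) = 1.189017
t=1.300000, y=1.189017:
  k1 = f(1.300000, 1.189017) = -0.600519
  k2 = f(1.450000, 1.098939) = -0.833833
  y ← 1.189017 + (0.15/2)·(-0.600519 + (-0.833833)) = 1.081440
y(1.45) ≈ 1.0814

1.0814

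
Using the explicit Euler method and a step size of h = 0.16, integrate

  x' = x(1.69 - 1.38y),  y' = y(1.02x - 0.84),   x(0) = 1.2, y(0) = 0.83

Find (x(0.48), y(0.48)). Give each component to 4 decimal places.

1.4886, 1.0401

Euler on (x,y): x_{n+1} = x_n + h·x', y_{n+1} = y_n + h·y'.
0.000000: (1.200000, 0.830000); f=(0.653520, 0.318720) → (1.304563, 0.880995)
0.160000: (1.304563, 0.880995); f=(0.618659, 0.432264) → (1.403549, 0.950157)
0.320000: (1.403549, 0.950157); f=(0.531640, 0.562132) → (1.488611, 1.040099)
(x(0.48), y(0.48)) ≈ (1.4886, 1.0401)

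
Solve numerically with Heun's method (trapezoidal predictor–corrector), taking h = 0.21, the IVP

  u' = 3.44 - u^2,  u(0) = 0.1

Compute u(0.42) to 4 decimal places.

Heun: k1 = f(x_n, u_n); k2 = f(x_n + h, u_n + h·k1); u_{n+1} = u_n + (h/2)·(k1 + k2).
x=0.000000, u=0.100000:
  k1 = f(0.000000, 0.100000) = 3.430000
  k2 = f(0.210000, 0.820300) = 2.767108
  u ← 0.100000 + (0.21/2)·(3.430000 + 2.767108) = 0.750696
x=0.210000, u=0.750696:
  k1 = f(0.210000, 0.750696) = 2.876455
  k2 = f(0.420000, 1.354752) = 1.604647
  u ← 0.750696 + (0.21/2)·(2.876455 + 1.604647) = 1.221212
u(0.42) ≈ 1.2212

1.2212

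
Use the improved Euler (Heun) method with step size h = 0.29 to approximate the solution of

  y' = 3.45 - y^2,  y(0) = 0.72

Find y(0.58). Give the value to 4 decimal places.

1.5742

Heun: k1 = f(x_n, y_n); k2 = f(x_n + h, y_n + h·k1); y_{n+1} = y_n + (h/2)·(k1 + k2).
x=0.000000, y=0.720000:
  k1 = f(0.000000, 0.720000) = 2.931600
  k2 = f(0.290000, 1.570164) = 0.984585
  y ← 0.720000 + (0.29/2)·(2.931600 + 0.984585) = 1.287847
x=0.290000, y=1.287847:
  k1 = f(0.290000, 1.287847) = 1.791451
  k2 = f(0.580000, 1.807367) = 0.183423
  y ← 1.287847 + (0.29/2)·(1.791451 + 0.183423) = 1.574203
y(0.58) ≈ 1.5742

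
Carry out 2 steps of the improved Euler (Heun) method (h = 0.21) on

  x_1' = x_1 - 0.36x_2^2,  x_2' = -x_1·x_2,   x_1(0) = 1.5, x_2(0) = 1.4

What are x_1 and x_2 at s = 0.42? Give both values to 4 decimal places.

2.0611, 0.6925

Heun on (x_1,x_2): k1 = f(s_n, state_n); k2 = f(s_n + h, state_n + h·k1); state_{n+1} = state_n + (h/2)·(k1 + k2).
0.000000: (1.500000, 1.400000)
  k1 = (0.794400, -2.100000)
  predictor → (1.666824, 0.959000)
  k2 = (1.335739, -1.598484)
  → (1.723665, 1.011659)
0.210000: (1.723665, 1.011659)
  k1 = (1.355221, -1.743761)
  predictor → (2.008261, 0.645469)
  k2 = (1.858274, -1.296271)
  → (2.061082, 0.692456)
(x_1(0.42), x_2(0.42)) ≈ (2.0611, 0.6925)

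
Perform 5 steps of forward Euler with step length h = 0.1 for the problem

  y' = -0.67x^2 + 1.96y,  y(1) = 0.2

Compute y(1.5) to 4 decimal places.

-0.1911

Euler: y_{n+1} = y_n + h·f(x_n, y_n).
x=1.000000, y=0.200000: f=-0.278000 → y ← 0.200000 + 0.1·(-0.278000) = 0.172200
x=1.100000, y=0.172200: f=-0.473188 → y ← 0.172200 + 0.1·(-0.473188) = 0.124881
x=1.200000, y=0.124881: f=-0.720033 → y ← 0.124881 + 0.1·(-0.720033) = 0.052878
x=1.300000, y=0.052878: f=-1.028659 → y ← 0.052878 + 0.1·(-1.028659) = -0.049988
x=1.400000, y=-0.049988: f=-1.411177 → y ← -0.049988 + 0.1·(-1.411177) = -0.191106
y(1.5) ≈ -0.1911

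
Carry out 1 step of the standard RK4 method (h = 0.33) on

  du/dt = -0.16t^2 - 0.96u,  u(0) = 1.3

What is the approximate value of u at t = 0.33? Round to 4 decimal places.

RK4: k1 = f(t_n, u_n); k2 = f(t_n + h/2, u_n + (h/2)·k1); k3 = f(t_n + h/2, u_n + (h/2)·k2); k4 = f(t_n + h, u_n + h·k3); u_{n+1} = u_n + (h/6)·(k1 + 2k2 + 2k3 + k4).
t=0.000000, u=1.300000:
  k1 = f(0.000000, 1.300000) = -1.248000
  k2 = f(0.165000, 1.094080) = -1.054673
  k3 = f(0.165000, 1.125979) = -1.085296
  k4 = f(0.330000, 0.941852) = -0.921602
  u ← 1.300000 + (0.33/6)·(k1 + 2k2 + 2k3 + k4) = 0.945275
u(0.33) ≈ 0.9453

0.9453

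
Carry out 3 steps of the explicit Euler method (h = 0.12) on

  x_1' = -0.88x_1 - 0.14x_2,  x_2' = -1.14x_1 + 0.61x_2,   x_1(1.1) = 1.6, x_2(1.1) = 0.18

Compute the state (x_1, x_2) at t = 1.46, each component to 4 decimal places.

1.1465, -0.4140

Euler on (x_1,x_2): x_1_{n+1} = x_1_n + h·x_1', x_2_{n+1} = x_2_n + h·x_2'.
1.100000: (1.600000, 0.180000); f=(-1.433200, -1.714200) → (1.428016, -0.025704)
1.220000: (1.428016, -0.025704); f=(-1.253056, -1.643618) → (1.277649, -0.222938)
1.340000: (1.277649, -0.222938); f=(-1.093120, -1.592512) → (1.146475, -0.414040)
(x_1(1.46), x_2(1.46)) ≈ (1.1465, -0.4140)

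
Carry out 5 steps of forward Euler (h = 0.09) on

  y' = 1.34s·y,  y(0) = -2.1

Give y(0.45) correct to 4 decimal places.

-2.3367

Euler: y_{n+1} = y_n + h·f(s_n, y_n).
s=0.000000, y=-2.100000: f=0.000000 → y ← -2.100000 + 0.09·0.000000 = -2.100000
s=0.090000, y=-2.100000: f=-0.253260 → y ← -2.100000 + 0.09·(-0.253260) = -2.122793
s=0.180000, y=-2.122793: f=-0.512018 → y ← -2.122793 + 0.09·(-0.512018) = -2.168875
s=0.270000, y=-2.168875: f=-0.784699 → y ← -2.168875 + 0.09·(-0.784699) = -2.239498
s=0.360000, y=-2.239498: f=-1.080334 → y ← -2.239498 + 0.09·(-1.080334) = -2.336728
y(0.45) ≈ -2.3367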